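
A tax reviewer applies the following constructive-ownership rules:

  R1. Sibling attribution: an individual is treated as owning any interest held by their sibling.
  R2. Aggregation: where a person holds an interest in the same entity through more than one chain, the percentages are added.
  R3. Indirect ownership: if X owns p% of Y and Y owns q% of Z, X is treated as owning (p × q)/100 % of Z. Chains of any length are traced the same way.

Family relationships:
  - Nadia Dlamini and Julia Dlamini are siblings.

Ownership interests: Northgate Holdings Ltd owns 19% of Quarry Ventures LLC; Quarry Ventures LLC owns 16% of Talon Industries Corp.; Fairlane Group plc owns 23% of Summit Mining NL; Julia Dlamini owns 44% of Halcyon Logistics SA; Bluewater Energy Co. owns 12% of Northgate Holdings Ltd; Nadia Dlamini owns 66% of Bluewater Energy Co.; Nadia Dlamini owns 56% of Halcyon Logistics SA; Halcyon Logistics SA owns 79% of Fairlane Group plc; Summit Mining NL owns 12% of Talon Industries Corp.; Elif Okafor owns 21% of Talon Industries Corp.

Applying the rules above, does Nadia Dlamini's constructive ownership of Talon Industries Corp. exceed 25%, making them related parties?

No

By sibling attribution (R1), Nadia Dlamini is treated as also owning Julia Dlamini's interest in Halcyon Logistics SA, giving 56% + 44% = 100%.
Chain via Halcyon Logistics SA → Fairlane Group plc → Summit Mining NL (R3): 100% × 79% × 23% × 12% = 2.1804% of Talon Industries Corp.
Chain via Bluewater Energy Co. → Northgate Holdings Ltd → Quarry Ventures LLC (R3): 66% × 12% × 19% × 16% = 0.240768% of Talon Industries Corp.
Aggregating (R2): 2.1804% + 0.240768% = 2.421168%.
2.421168% does not exceed the 25% threshold, so Nadia is not a related party to Talon Industries Corp.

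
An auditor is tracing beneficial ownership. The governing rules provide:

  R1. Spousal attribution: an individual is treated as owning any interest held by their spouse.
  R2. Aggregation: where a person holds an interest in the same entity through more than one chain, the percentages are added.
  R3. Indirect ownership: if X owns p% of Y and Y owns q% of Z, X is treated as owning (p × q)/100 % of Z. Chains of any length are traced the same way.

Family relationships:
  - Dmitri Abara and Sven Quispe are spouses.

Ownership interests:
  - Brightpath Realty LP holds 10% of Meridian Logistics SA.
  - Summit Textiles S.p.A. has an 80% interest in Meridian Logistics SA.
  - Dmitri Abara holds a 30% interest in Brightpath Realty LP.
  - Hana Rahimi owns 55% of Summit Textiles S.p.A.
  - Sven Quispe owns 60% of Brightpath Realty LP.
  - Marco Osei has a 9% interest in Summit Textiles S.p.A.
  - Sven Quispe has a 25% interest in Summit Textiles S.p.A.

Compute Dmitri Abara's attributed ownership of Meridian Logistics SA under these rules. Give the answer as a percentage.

By spousal attribution (R1), Dmitri Abara is treated as also owning Sven Quispe's interest in Brightpath Realty LP, giving 30% + 60% = 90%.
By spousal attribution (R1), Dmitri Abara is treated as owning Sven Quispe's 25% interest in Summit Textiles S.p.A.
Chain via Brightpath Realty LP (R3): 90% × 10% = 9% of Meridian Logistics SA.
Chain via Summit Textiles S.p.A. (R3): 25% × 80% = 20% of Meridian Logistics SA.
Aggregating (R2): 9% + 20% = 29%.

29%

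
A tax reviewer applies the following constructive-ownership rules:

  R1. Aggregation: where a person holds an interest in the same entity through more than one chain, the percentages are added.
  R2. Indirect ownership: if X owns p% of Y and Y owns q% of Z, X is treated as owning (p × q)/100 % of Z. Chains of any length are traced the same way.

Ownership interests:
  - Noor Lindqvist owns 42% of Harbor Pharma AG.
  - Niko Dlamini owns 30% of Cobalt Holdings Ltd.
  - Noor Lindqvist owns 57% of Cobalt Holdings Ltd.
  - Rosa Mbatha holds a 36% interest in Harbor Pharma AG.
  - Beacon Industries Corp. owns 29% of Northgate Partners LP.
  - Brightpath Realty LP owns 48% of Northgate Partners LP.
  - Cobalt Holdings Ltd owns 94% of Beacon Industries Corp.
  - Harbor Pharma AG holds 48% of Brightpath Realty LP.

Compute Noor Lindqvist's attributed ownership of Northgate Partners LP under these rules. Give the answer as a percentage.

25.215%

Chain via Cobalt Holdings Ltd → Beacon Industries Corp. (R2): 57% × 94% × 29% = 15.5382% of Northgate Partners LP.
Chain via Harbor Pharma AG → Brightpath Realty LP (R2): 42% × 48% × 48% = 9.6768% of Northgate Partners LP.
Aggregating (R1): 15.5382% + 9.6768% = 25.215%.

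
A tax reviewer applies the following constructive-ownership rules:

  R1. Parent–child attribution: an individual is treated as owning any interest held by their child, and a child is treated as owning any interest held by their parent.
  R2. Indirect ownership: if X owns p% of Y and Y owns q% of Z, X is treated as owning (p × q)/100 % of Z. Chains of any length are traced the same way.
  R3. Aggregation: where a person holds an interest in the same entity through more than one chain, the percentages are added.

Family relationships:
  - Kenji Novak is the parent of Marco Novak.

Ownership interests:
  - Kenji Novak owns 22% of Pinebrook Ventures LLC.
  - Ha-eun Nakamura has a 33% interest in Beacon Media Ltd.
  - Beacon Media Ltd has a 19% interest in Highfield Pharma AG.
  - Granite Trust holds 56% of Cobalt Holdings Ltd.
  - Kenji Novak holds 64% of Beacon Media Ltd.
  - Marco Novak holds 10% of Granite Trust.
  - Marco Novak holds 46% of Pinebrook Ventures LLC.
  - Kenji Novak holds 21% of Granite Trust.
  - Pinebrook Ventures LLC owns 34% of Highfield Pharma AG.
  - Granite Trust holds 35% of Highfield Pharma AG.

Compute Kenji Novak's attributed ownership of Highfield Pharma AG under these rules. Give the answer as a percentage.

By parent–child attribution (R1), Kenji Novak is treated as also owning Marco Novak's interest in Granite Trust, giving 21% + 10% = 31%.
By parent–child attribution (R1), Kenji Novak is treated as also owning Marco Novak's interest in Pinebrook Ventures LLC, giving 22% + 46% = 68%.
Chain via Beacon Media Ltd (R2): 64% × 19% = 12.16% of Highfield Pharma AG.
Chain via Granite Trust (R2): 31% × 35% = 10.85% of Highfield Pharma AG.
Chain via Pinebrook Ventures LLC (R2): 68% × 34% = 23.12% of Highfield Pharma AG.
Aggregating (R3): 12.16% + 10.85% + 23.12% = 46.13%.

46.13%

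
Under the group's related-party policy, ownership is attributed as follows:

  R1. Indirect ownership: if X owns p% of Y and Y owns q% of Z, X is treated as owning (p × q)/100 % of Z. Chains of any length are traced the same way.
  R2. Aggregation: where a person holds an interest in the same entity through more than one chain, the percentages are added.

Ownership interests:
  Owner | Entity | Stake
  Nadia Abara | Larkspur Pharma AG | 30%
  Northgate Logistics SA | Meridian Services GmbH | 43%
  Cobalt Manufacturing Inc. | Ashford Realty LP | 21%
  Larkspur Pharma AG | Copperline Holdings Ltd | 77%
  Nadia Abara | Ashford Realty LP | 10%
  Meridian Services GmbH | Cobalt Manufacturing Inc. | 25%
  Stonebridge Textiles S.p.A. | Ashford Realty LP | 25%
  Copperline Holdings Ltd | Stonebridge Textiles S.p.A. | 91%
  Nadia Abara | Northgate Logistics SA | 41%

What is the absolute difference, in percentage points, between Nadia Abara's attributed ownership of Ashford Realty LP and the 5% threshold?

Chain via Northgate Logistics SA → Meridian Services GmbH → Cobalt Manufacturing Inc. (R1): 41% × 43% × 25% × 21% = 0.925575% of Ashford Realty LP.
Chain via Larkspur Pharma AG → Copperline Holdings Ltd → Stonebridge Textiles S.p.A. (R1): 30% × 77% × 91% × 25% = 5.25525% of Ashford Realty LP.
Direct interest in Ashford Realty LP: 10%.
Aggregating (R2): 0.925575% + 5.25525% + 10% = 16.180825%.
16.180825% exceeds the 5% threshold by 11.180825 percentage points.

11.180825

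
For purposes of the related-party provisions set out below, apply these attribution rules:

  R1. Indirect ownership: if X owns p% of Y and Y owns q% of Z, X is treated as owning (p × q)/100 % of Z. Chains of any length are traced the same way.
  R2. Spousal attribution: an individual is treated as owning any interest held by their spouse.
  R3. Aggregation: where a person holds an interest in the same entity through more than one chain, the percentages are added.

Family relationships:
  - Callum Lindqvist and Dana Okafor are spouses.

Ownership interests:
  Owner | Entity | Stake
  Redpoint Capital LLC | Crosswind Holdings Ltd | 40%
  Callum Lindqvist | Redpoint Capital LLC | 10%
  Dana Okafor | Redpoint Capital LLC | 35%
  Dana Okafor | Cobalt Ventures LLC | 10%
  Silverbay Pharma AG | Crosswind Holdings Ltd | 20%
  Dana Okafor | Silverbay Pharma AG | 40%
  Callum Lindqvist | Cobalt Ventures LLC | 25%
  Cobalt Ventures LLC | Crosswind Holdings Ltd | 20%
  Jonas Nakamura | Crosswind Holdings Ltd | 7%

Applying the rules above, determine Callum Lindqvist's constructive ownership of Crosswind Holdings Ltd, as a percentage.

33%

By spousal attribution (R2), Callum Lindqvist is treated as also owning Dana Okafor's interest in Cobalt Ventures LLC, giving 25% + 10% = 35%.
By spousal attribution (R2), Callum Lindqvist is treated as also owning Dana Okafor's interest in Redpoint Capital LLC, giving 10% + 35% = 45%.
By spousal attribution (R2), Callum Lindqvist is treated as owning Dana Okafor's 40% interest in Silverbay Pharma AG.
Chain via Cobalt Ventures LLC (R1): 35% × 20% = 7% of Crosswind Holdings Ltd.
Chain via Redpoint Capital LLC (R1): 45% × 40% = 18% of Crosswind Holdings Ltd.
Chain via Silverbay Pharma AG (R1): 40% × 20% = 8% of Crosswind Holdings Ltd.
Aggregating (R3): 7% + 18% + 8% = 33%.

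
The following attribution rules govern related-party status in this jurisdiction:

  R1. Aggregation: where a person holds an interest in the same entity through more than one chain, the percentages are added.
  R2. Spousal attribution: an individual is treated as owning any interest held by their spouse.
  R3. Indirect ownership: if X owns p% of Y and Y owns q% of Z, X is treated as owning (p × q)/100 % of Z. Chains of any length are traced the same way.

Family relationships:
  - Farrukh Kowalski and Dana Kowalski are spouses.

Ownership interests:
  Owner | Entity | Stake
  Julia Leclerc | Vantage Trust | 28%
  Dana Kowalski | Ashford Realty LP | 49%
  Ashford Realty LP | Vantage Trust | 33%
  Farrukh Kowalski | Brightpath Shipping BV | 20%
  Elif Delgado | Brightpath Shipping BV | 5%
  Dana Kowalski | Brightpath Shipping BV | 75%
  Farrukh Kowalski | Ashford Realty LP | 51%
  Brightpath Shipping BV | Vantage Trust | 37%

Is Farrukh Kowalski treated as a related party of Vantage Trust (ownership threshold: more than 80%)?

No

By spousal attribution (R2), Farrukh Kowalski is treated as also owning Dana Kowalski's interest in Ashford Realty LP, giving 51% + 49% = 100%.
By spousal attribution (R2), Farrukh Kowalski is treated as also owning Dana Kowalski's interest in Brightpath Shipping BV, giving 20% + 75% = 95%.
Chain via Ashford Realty LP (R3): 100% × 33% = 33% of Vantage Trust.
Chain via Brightpath Shipping BV (R3): 95% × 37% = 35.15% of Vantage Trust.
Aggregating (R1): 33% + 35.15% = 68.15%.
68.15% does not exceed the 80% threshold, so Farrukh is not a related party to Vantage Trust.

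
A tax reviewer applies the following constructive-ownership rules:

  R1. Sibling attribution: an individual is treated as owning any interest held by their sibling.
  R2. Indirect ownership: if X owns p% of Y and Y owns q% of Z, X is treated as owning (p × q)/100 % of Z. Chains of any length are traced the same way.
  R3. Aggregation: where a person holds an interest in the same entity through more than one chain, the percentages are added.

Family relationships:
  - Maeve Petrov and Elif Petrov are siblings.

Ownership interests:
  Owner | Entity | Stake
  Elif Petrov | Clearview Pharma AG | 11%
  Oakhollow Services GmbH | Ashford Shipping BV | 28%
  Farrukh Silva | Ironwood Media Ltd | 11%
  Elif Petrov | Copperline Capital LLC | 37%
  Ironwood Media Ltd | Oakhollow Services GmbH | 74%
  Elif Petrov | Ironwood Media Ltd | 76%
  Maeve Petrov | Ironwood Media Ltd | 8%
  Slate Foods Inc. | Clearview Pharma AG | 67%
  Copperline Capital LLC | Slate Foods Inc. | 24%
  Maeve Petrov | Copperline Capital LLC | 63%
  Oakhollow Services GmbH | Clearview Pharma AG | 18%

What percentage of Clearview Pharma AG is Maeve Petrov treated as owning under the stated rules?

By sibling attribution (R1), Maeve Petrov is treated as also owning Elif Petrov's interest in Ironwood Media Ltd, giving 8% + 76% = 84%.
By sibling attribution (R1), Maeve Petrov is treated as also owning Elif Petrov's interest in Copperline Capital LLC, giving 63% + 37% = 100%.
By sibling attribution (R1), Maeve Petrov is treated as owning Elif Petrov's 11% interest in Clearview Pharma AG.
Chain via Ironwood Media Ltd → Oakhollow Services GmbH (R2): 84% × 74% × 18% = 11.1888% of Clearview Pharma AG.
Chain via Copperline Capital LLC → Slate Foods Inc. (R2): 100% × 24% × 67% = 16.08% of Clearview Pharma AG.
Direct interest in Clearview Pharma AG: 11%.
Aggregating (R3): 11.1888% + 16.08% + 11% = 38.2688%.

38.2688%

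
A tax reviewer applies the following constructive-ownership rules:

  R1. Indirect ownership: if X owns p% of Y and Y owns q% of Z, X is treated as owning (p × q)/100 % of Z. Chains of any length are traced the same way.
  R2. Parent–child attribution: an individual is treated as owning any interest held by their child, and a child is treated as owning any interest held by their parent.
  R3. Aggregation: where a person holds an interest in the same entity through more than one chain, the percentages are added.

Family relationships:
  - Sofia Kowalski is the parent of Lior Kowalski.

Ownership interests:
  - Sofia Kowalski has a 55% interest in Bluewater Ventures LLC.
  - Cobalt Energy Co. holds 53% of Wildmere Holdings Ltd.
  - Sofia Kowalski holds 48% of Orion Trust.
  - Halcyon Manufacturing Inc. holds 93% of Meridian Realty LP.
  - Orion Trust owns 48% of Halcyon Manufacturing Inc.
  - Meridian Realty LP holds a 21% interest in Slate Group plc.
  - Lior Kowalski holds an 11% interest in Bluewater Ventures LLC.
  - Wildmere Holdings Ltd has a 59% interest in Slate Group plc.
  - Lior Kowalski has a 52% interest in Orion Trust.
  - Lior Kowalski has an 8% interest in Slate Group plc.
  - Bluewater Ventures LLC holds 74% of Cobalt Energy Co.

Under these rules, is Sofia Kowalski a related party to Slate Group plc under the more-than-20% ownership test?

Yes

By parent–child attribution (R2), Sofia Kowalski is treated as also owning Lior Kowalski's interest in Bluewater Ventures LLC, giving 55% + 11% = 66%.
By parent–child attribution (R2), Sofia Kowalski is treated as also owning Lior Kowalski's interest in Orion Trust, giving 48% + 52% = 100%.
By parent–child attribution (R2), Sofia Kowalski is treated as owning Lior Kowalski's 8% interest in Slate Group plc.
Chain via Bluewater Ventures LLC → Cobalt Energy Co. → Wildmere Holdings Ltd (R1): 66% × 74% × 53% × 59% = 15.272268% of Slate Group plc.
Chain via Orion Trust → Halcyon Manufacturing Inc. → Meridian Realty LP (R1): 100% × 48% × 93% × 21% = 9.3744% of Slate Group plc.
Direct interest in Slate Group plc: 8%.
Aggregating (R3): 15.272268% + 9.3744% + 8% = 32.646668%.
32.646668% exceeds the 20% threshold, so Sofia is a related party to Slate Group plc.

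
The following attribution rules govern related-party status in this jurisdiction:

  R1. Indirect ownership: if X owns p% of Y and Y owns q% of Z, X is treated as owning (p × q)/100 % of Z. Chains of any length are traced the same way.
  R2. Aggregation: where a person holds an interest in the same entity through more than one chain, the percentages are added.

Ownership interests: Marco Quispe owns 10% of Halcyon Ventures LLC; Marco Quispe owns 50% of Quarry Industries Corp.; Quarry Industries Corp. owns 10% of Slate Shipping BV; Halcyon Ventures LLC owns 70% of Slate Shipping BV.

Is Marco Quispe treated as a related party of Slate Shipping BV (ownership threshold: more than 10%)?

Chain via Halcyon Ventures LLC (R1): 10% × 70% = 7% of Slate Shipping BV.
Chain via Quarry Industries Corp. (R1): 50% × 10% = 5% of Slate Shipping BV.
Aggregating (R2): 7% + 5% = 12%.
12% exceeds the 10% threshold, so Marco is a related party to Slate Shipping BV.

Yes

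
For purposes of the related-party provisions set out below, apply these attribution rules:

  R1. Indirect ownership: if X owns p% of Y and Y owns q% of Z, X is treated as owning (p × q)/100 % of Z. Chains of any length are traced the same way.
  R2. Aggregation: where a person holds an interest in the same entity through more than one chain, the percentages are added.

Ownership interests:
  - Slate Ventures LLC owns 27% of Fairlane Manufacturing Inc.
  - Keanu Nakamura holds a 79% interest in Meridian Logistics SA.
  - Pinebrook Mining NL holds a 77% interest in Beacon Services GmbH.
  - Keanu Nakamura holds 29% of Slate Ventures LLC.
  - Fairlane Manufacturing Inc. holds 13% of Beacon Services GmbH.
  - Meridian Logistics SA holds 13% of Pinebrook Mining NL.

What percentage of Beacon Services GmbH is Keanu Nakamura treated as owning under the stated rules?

8.9258%

Chain via Meridian Logistics SA → Pinebrook Mining NL (R1): 79% × 13% × 77% = 7.9079% of Beacon Services GmbH.
Chain via Slate Ventures LLC → Fairlane Manufacturing Inc. (R1): 29% × 27% × 13% = 1.0179% of Beacon Services GmbH.
Aggregating (R2): 7.9079% + 1.0179% = 8.9258%.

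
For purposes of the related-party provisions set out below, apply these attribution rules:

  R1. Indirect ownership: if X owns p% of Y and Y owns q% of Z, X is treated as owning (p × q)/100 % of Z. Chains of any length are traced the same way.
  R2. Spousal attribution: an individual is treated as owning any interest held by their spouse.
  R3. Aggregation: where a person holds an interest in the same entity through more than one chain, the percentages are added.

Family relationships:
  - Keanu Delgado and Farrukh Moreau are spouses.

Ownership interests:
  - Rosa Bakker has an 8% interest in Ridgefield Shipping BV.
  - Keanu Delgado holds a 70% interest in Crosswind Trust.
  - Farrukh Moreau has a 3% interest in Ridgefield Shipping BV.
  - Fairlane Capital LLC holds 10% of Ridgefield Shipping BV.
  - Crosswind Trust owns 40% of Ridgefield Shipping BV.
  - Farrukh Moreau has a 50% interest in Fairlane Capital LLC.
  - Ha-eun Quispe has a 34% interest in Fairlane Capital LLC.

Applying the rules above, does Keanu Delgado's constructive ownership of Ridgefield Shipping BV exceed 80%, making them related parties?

By spousal attribution (R2), Keanu Delgado is treated as owning Farrukh Moreau's 50% interest in Fairlane Capital LLC.
By spousal attribution (R2), Keanu Delgado is treated as owning Farrukh Moreau's 3% interest in Ridgefield Shipping BV.
Chain via Crosswind Trust (R1): 70% × 40% = 28% of Ridgefield Shipping BV.
Chain via Fairlane Capital LLC (R1): 50% × 10% = 5% of Ridgefield Shipping BV.
Direct interest in Ridgefield Shipping BV: 3%.
Aggregating (R3): 28% + 5% + 3% = 36%.
36% does not exceed the 80% threshold, so Keanu is not a related party to Ridgefield Shipping BV.

No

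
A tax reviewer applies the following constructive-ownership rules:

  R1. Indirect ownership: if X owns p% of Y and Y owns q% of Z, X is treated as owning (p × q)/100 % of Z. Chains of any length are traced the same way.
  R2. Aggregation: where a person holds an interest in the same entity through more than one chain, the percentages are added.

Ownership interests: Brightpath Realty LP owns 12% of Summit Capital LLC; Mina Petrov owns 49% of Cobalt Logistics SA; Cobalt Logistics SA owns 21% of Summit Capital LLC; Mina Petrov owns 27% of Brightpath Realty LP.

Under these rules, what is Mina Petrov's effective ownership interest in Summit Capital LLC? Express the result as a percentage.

Chain via Brightpath Realty LP (R1): 27% × 12% = 3.24% of Summit Capital LLC.
Chain via Cobalt Logistics SA (R1): 49% × 21% = 10.29% of Summit Capital LLC.
Aggregating (R2): 3.24% + 10.29% = 13.53%.

13.53%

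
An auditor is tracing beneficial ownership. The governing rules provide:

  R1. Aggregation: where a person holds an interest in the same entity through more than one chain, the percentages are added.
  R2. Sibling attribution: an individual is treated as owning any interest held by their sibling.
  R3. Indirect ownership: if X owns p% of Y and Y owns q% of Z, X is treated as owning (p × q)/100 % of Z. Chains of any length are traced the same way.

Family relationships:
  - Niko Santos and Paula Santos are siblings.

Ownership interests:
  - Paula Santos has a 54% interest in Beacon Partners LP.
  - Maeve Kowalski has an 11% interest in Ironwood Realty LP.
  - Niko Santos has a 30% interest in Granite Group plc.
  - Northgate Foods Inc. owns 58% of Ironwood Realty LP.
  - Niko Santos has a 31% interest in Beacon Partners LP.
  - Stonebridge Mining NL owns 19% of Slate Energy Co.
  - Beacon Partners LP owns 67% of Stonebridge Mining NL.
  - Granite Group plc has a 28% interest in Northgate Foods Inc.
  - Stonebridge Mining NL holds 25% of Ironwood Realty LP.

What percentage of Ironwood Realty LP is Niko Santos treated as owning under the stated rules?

By sibling attribution (R2), Niko Santos is treated as also owning Paula Santos's interest in Beacon Partners LP, giving 31% + 54% = 85%.
Chain via Beacon Partners LP → Stonebridge Mining NL (R3): 85% × 67% × 25% = 14.2375% of Ironwood Realty LP.
Chain via Granite Group plc → Northgate Foods Inc. (R3): 30% × 28% × 58% = 4.872% of Ironwood Realty LP.
Aggregating (R1): 14.2375% + 4.872% = 19.1095%.

19.1095%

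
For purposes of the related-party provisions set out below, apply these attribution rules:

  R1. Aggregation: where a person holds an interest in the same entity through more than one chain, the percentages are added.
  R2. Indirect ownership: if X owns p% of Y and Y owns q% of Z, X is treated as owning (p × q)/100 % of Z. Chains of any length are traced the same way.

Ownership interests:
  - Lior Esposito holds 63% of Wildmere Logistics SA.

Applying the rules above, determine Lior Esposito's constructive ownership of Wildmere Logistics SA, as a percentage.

63%

Direct interest in Wildmere Logistics SA: 63%.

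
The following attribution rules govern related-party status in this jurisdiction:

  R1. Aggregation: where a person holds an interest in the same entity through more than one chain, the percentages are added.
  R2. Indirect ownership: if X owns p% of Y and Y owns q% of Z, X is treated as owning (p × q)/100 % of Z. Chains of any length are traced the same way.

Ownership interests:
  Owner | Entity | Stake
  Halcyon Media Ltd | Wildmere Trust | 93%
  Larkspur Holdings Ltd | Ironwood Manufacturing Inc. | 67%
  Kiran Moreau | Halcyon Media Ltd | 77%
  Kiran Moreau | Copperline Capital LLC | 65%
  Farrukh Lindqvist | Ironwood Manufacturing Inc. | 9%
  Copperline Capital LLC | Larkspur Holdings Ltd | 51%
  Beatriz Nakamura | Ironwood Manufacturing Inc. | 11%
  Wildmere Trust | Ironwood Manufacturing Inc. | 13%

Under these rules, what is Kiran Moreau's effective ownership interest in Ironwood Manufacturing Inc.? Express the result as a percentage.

Chain via Halcyon Media Ltd → Wildmere Trust (R2): 77% × 93% × 13% = 9.3093% of Ironwood Manufacturing Inc.
Chain via Copperline Capital LLC → Larkspur Holdings Ltd (R2): 65% × 51% × 67% = 22.2105% of Ironwood Manufacturing Inc.
Aggregating (R1): 9.3093% + 22.2105% = 31.5198%.

31.5198%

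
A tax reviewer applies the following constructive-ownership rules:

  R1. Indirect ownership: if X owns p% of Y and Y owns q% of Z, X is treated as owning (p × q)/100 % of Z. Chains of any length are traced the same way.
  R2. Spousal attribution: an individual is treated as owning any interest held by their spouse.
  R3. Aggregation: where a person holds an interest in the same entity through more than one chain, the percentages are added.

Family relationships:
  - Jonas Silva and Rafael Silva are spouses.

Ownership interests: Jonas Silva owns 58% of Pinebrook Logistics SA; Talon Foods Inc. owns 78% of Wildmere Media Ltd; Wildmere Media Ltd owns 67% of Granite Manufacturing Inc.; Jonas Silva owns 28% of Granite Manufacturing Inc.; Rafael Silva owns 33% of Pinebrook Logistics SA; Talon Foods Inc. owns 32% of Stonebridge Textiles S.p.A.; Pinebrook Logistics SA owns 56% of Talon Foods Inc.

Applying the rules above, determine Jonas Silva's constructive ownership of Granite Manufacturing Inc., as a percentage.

54.631696%

By spousal attribution (R2), Jonas Silva is treated as also owning Rafael Silva's interest in Pinebrook Logistics SA, giving 58% + 33% = 91%.
Chain via Pinebrook Logistics SA → Talon Foods Inc. → Wildmere Media Ltd (R1): 91% × 56% × 78% × 67% = 26.631696% of Granite Manufacturing Inc.
Direct interest in Granite Manufacturing Inc: 28%.
Aggregating (R3): 26.631696% + 28% = 54.631696%.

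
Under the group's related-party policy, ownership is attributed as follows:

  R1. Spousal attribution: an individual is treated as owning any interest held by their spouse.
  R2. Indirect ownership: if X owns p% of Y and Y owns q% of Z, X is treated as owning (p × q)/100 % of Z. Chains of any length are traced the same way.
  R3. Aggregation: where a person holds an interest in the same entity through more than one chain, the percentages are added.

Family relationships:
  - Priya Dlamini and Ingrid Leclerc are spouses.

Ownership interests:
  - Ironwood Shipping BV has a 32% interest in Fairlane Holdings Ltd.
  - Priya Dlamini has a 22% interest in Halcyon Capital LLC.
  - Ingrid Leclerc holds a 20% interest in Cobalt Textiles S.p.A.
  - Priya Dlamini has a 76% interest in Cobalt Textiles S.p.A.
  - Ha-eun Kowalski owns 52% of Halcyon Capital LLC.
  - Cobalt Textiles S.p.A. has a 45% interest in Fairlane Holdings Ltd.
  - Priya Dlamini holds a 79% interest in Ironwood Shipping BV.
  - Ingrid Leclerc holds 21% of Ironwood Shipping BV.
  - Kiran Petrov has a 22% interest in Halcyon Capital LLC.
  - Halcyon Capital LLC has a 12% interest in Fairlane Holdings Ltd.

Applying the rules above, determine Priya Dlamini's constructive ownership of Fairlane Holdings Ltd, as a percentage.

By spousal attribution (R1), Priya Dlamini is treated as also owning Ingrid Leclerc's interest in Cobalt Textiles S.p.A, giving 76% + 20% = 96%.
By spousal attribution (R1), Priya Dlamini is treated as also owning Ingrid Leclerc's interest in Ironwood Shipping BV, giving 79% + 21% = 100%.
Chain via Cobalt Textiles S.p.A. (R2): 96% × 45% = 43.2% of Fairlane Holdings Ltd.
Chain via Halcyon Capital LLC (R2): 22% × 12% = 2.64% of Fairlane Holdings Ltd.
Chain via Ironwood Shipping BV (R2): 100% × 32% = 32% of Fairlane Holdings Ltd.
Aggregating (R3): 43.2% + 2.64% + 32% = 77.84%.

77.84%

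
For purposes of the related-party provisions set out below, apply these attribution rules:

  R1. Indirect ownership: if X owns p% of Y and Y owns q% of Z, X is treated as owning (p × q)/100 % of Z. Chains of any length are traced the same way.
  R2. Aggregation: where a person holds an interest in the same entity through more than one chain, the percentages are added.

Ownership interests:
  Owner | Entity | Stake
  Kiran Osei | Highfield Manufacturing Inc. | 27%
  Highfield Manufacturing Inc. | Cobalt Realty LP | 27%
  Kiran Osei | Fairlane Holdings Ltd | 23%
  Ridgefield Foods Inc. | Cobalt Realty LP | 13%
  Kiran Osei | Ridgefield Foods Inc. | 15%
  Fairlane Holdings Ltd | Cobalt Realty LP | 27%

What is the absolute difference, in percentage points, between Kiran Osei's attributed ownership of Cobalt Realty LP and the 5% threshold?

10.45

Chain via Fairlane Holdings Ltd (R1): 23% × 27% = 6.21% of Cobalt Realty LP.
Chain via Highfield Manufacturing Inc. (R1): 27% × 27% = 7.29% of Cobalt Realty LP.
Chain via Ridgefield Foods Inc. (R1): 15% × 13% = 1.95% of Cobalt Realty LP.
Aggregating (R2): 6.21% + 7.29% + 1.95% = 15.45%.
15.45% exceeds the 5% threshold by 10.45 percentage points.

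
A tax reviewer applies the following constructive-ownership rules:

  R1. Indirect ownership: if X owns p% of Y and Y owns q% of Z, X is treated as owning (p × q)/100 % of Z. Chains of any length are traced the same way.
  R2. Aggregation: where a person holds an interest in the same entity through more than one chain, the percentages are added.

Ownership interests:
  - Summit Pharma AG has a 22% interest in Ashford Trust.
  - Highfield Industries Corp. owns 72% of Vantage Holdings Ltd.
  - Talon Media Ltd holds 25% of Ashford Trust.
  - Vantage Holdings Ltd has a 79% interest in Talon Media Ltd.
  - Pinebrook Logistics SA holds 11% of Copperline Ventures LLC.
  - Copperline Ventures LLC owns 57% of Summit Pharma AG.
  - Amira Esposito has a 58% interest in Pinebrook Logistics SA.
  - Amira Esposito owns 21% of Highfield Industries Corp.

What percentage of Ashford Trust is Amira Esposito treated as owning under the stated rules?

3.786252%

Chain via Highfield Industries Corp. → Vantage Holdings Ltd → Talon Media Ltd (R1): 21% × 72% × 79% × 25% = 2.9862% of Ashford Trust.
Chain via Pinebrook Logistics SA → Copperline Ventures LLC → Summit Pharma AG (R1): 58% × 11% × 57% × 22% = 0.800052% of Ashford Trust.
Aggregating (R2): 2.9862% + 0.800052% = 3.786252%.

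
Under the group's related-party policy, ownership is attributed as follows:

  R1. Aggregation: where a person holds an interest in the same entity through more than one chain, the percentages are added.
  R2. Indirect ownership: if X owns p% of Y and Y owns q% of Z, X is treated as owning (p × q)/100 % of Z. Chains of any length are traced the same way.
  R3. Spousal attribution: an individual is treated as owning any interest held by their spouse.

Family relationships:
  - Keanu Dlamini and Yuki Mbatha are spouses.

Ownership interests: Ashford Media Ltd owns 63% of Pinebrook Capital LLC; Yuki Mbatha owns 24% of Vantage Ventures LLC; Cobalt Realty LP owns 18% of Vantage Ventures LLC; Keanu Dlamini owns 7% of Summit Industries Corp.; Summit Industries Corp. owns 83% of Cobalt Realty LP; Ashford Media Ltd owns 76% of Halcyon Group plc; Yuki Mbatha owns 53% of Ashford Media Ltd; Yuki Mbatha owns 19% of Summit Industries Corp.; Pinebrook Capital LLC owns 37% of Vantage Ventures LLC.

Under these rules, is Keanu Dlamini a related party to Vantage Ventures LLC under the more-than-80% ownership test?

No

By spousal attribution (R3), Keanu Dlamini is treated as also owning Yuki Mbatha's interest in Summit Industries Corp, giving 7% + 19% = 26%.
By spousal attribution (R3), Keanu Dlamini is treated as owning Yuki Mbatha's 53% interest in Ashford Media Ltd.
By spousal attribution (R3), Keanu Dlamini is treated as owning Yuki Mbatha's 24% interest in Vantage Ventures LLC.
Chain via Summit Industries Corp. → Cobalt Realty LP (R2): 26% × 83% × 18% = 3.8844% of Vantage Ventures LLC.
Chain via Ashford Media Ltd → Pinebrook Capital LLC (R2): 53% × 63% × 37% = 12.3543% of Vantage Ventures LLC.
Direct interest in Vantage Ventures LLC: 24%.
Aggregating (R1): 3.8844% + 12.3543% + 24% = 40.2387%.
40.2387% does not exceed the 80% threshold, so Keanu is not a related party to Vantage Ventures LLC.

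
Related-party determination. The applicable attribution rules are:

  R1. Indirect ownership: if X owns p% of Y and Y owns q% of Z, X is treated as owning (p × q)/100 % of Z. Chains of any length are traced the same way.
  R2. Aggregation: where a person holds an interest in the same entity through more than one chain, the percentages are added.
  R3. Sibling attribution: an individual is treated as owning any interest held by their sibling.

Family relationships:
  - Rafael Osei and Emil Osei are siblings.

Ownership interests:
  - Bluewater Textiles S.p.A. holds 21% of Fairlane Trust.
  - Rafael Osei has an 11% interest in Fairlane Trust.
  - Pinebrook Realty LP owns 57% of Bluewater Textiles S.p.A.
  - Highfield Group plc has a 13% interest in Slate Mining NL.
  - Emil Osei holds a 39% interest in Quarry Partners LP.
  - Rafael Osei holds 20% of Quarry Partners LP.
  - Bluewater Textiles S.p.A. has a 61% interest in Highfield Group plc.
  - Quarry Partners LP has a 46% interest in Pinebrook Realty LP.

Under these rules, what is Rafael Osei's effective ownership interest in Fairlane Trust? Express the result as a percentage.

By sibling attribution (R3), Rafael Osei is treated as also owning Emil Osei's interest in Quarry Partners LP, giving 20% + 39% = 59%.
Chain via Quarry Partners LP → Pinebrook Realty LP → Bluewater Textiles S.p.A. (R1): 59% × 46% × 57% × 21% = 3.248658% of Fairlane Trust.
Direct interest in Fairlane Trust: 11%.
Aggregating (R2): 3.248658% + 11% = 14.248658%.

14.248658%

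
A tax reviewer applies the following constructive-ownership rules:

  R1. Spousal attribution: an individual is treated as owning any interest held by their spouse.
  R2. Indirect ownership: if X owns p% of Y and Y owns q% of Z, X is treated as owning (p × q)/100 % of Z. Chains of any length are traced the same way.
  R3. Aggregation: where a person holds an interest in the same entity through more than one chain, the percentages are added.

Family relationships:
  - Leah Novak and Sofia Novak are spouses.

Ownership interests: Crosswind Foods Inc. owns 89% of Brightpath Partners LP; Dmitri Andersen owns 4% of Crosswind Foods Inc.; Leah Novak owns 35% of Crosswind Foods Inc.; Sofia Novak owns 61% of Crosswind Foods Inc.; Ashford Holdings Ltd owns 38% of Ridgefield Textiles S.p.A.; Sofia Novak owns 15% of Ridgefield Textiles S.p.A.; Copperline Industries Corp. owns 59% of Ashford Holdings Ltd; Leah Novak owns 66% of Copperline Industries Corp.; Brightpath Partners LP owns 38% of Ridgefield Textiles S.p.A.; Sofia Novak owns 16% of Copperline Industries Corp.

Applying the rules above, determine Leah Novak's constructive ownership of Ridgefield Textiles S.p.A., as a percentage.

65.8516%

By spousal attribution (R1), Leah Novak is treated as also owning Sofia Novak's interest in Copperline Industries Corp, giving 66% + 16% = 82%.
By spousal attribution (R1), Leah Novak is treated as also owning Sofia Novak's interest in Crosswind Foods Inc, giving 35% + 61% = 96%.
By spousal attribution (R1), Leah Novak is treated as owning Sofia Novak's 15% interest in Ridgefield Textiles S.p.A.
Chain via Copperline Industries Corp. → Ashford Holdings Ltd (R2): 82% × 59% × 38% = 18.3844% of Ridgefield Textiles S.p.A.
Chain via Crosswind Foods Inc. → Brightpath Partners LP (R2): 96% × 89% × 38% = 32.4672% of Ridgefield Textiles S.p.A.
Direct interest in Ridgefield Textiles S.p.A: 15%.
Aggregating (R3): 18.3844% + 32.4672% + 15% = 65.8516%.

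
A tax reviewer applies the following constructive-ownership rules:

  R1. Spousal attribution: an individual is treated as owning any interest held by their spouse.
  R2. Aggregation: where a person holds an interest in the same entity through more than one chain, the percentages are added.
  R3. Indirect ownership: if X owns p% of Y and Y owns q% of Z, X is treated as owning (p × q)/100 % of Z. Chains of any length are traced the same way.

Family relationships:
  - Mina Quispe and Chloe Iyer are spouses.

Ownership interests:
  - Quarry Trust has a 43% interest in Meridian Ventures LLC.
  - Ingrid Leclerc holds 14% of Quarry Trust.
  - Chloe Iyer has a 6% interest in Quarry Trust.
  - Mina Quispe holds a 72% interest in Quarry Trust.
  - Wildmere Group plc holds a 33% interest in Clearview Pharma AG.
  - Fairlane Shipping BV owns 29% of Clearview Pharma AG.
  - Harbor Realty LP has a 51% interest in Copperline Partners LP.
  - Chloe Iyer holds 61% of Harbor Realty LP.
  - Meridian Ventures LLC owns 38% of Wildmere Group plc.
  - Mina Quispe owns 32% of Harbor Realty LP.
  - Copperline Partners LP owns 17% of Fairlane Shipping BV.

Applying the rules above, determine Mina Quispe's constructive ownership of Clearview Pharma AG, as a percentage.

6.544215%

By spousal attribution (R1), Mina Quispe is treated as also owning Chloe Iyer's interest in Quarry Trust, giving 72% + 6% = 78%.
By spousal attribution (R1), Mina Quispe is treated as also owning Chloe Iyer's interest in Harbor Realty LP, giving 32% + 61% = 93%.
Chain via Quarry Trust → Meridian Ventures LLC → Wildmere Group plc (R3): 78% × 43% × 38% × 33% = 4.205916% of Clearview Pharma AG.
Chain via Harbor Realty LP → Copperline Partners LP → Fairlane Shipping BV (R3): 93% × 51% × 17% × 29% = 2.338299% of Clearview Pharma AG.
Aggregating (R2): 4.205916% + 2.338299% = 6.544215%.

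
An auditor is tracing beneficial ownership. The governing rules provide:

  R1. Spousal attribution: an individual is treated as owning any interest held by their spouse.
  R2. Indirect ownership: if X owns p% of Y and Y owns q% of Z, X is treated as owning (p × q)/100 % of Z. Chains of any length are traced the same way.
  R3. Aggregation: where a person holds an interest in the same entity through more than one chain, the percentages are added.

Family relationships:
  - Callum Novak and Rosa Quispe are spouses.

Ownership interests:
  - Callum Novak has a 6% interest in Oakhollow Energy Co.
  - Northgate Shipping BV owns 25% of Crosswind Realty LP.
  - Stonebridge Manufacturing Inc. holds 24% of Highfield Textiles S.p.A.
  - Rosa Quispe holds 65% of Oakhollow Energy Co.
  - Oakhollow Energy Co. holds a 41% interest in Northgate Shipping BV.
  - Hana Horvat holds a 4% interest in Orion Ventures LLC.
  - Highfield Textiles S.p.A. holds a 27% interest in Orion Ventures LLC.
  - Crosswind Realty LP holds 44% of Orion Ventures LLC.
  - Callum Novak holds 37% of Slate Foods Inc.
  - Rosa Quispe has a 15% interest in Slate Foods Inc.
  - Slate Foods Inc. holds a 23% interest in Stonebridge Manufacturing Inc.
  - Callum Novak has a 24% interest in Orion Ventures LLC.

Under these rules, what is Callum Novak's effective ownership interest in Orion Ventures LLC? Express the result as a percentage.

By spousal attribution (R1), Callum Novak is treated as also owning Rosa Quispe's interest in Slate Foods Inc, giving 37% + 15% = 52%.
By spousal attribution (R1), Callum Novak is treated as also owning Rosa Quispe's interest in Oakhollow Energy Co, giving 6% + 65% = 71%.
Chain via Slate Foods Inc. → Stonebridge Manufacturing Inc. → Highfield Textiles S.p.A. (R2): 52% × 23% × 24% × 27% = 0.775008% of Orion Ventures LLC.
Chain via Oakhollow Energy Co. → Northgate Shipping BV → Crosswind Realty LP (R2): 71% × 41% × 25% × 44% = 3.2021% of Orion Ventures LLC.
Direct interest in Orion Ventures LLC: 24%.
Aggregating (R3): 0.775008% + 3.2021% + 24% = 27.977108%.

27.977108%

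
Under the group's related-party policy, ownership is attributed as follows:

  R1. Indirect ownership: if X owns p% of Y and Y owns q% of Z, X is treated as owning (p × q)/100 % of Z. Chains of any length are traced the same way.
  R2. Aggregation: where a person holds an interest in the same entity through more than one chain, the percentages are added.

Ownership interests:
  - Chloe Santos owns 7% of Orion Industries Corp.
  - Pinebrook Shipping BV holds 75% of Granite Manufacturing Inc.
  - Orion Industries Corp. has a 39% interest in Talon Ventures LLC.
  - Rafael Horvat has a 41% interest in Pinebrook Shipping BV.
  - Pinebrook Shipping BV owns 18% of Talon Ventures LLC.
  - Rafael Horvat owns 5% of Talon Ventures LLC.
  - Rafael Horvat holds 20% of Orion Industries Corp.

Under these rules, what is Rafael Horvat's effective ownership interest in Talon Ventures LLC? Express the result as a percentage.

20.18%

Chain via Orion Industries Corp. (R1): 20% × 39% = 7.8% of Talon Ventures LLC.
Chain via Pinebrook Shipping BV (R1): 41% × 18% = 7.38% of Talon Ventures LLC.
Direct interest in Talon Ventures LLC: 5%.
Aggregating (R2): 7.8% + 7.38% + 5% = 20.18%.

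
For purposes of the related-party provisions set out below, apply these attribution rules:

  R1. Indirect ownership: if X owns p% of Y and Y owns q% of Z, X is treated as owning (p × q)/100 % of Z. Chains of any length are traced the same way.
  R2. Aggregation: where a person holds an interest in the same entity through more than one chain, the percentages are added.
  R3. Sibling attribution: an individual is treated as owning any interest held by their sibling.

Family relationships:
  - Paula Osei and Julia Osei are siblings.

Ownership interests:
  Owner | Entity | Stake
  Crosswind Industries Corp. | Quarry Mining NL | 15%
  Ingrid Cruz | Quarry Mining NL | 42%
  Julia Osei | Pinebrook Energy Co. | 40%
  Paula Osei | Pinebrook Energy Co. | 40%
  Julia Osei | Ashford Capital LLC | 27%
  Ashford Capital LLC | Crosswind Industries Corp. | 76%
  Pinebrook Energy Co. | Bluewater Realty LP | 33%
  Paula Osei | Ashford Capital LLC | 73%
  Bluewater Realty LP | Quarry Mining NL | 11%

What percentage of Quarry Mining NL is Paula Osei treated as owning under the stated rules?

By sibling attribution (R3), Paula Osei is treated as also owning Julia Osei's interest in Ashford Capital LLC, giving 73% + 27% = 100%.
By sibling attribution (R3), Paula Osei is treated as also owning Julia Osei's interest in Pinebrook Energy Co, giving 40% + 40% = 80%.
Chain via Ashford Capital LLC → Crosswind Industries Corp. (R1): 100% × 76% × 15% = 11.4% of Quarry Mining NL.
Chain via Pinebrook Energy Co. → Bluewater Realty LP (R1): 80% × 33% × 11% = 2.904% of Quarry Mining NL.
Aggregating (R2): 11.4% + 2.904% = 14.304%.

14.304%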